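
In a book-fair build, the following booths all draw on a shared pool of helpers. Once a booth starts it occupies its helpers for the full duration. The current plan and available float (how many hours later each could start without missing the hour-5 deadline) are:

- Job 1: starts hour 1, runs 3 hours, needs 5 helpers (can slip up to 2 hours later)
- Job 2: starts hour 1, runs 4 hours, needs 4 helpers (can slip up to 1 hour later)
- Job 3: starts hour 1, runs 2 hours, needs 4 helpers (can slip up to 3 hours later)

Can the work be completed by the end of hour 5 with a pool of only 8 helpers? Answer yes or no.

no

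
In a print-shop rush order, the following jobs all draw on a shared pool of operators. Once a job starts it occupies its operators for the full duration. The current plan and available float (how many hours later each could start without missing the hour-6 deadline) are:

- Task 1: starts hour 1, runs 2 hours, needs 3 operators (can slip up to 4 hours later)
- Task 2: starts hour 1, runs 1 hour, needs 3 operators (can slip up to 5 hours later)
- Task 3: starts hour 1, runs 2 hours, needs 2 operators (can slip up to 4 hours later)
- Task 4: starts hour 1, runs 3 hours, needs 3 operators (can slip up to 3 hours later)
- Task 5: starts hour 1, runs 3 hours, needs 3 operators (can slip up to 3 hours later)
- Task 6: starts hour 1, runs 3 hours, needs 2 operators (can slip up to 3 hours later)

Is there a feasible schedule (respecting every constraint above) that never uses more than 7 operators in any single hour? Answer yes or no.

Schedule Task 1@1, Task 2@3, Task 3@1, Task 4@4, Task 5@4, Task 6@1: h1:7  h2:7  h3:5  h4:6  h5:6  h6:6 — peak 7 ≤ 7.

yes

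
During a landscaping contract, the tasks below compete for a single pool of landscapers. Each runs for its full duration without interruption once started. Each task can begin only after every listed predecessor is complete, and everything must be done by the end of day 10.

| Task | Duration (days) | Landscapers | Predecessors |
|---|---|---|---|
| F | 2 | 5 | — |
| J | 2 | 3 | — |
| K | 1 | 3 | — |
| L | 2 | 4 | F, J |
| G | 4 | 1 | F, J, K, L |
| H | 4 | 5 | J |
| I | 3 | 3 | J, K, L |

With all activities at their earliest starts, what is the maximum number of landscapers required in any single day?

11

Early-start schedule: F@1, J@1, K@1, L@3, G@5, H@3, I@5.
Load per day: day 1: 11, day 2: 8, day 3: 9, day 4: 9, day 5: 9, day 6: 9, day 7: 4, day 8: 1, day 9: 0, day 10: 0.
Peak is 11.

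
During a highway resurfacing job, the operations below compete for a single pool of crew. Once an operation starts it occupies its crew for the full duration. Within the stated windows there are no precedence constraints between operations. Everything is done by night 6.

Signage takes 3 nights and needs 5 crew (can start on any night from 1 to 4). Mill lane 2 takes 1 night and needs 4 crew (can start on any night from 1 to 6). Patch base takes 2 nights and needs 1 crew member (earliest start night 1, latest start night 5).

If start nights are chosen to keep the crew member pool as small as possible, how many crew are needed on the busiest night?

5

Early-start (Signage@1, Mill lane 2@1, Patch base@1) gives peak 10: n1:10  n2:6  n3:5  n4:0  n5:0  n6:0.
Shift Mill lane 2→4, Patch base→4.
Schedule Signage@1, Mill lane 2@4, Patch base@4: n1:5  n2:5  n3:5  n4:5  n5:1  n6:0 — peak 5.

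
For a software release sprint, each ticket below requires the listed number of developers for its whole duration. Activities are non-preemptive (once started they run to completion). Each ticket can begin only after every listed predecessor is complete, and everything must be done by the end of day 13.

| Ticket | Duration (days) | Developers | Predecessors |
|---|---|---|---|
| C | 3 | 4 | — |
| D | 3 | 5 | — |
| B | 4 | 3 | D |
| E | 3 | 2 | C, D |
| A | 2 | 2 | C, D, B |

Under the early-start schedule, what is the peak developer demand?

9

Early-start schedule: C@1, D@1, B@4, E@4, A@8.
Load per day: day 1: 9, day 2: 9, day 3: 9, day 4: 5, day 5: 5, day 6: 5, day 7: 3, day 8: 2, day 9: 2, day 10: 0, day 11: 0, day 12: 0, day 13: 0.
Peak is 9.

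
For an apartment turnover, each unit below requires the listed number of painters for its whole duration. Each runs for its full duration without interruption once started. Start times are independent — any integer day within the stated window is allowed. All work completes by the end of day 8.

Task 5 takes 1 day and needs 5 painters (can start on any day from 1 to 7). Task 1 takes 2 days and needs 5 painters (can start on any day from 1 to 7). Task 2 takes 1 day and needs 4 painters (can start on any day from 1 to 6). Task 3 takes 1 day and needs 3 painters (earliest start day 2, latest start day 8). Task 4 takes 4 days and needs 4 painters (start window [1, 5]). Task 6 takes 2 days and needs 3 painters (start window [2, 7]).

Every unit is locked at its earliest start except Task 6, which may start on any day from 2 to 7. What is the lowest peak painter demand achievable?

Task 6@2: d1:18  d2:15  d3:7  d4:4  d5:0  d6:0  d7:0  d8:0 → peak 18
Task 6@3: d1:18  d2:12  d3:7  d4:7  d5:0  d6:0  d7:0  d8:0 → peak 18
Task 6@4: d1:18  d2:12  d3:4  d4:7  d5:3  d6:0  d7:0  d8:0 → peak 18
Task 6@5: d1:18  d2:12  d3:4  d4:4  d5:3  d6:3  d7:0  d8:0 → peak 18
Task 6@6: d1:18  d2:12  d3:4  d4:4  d5:0  d6:3  d7:3  d8:0 → peak 18
Task 6@7: d1:18  d2:12  d3:4  d4:4  d5:0  d6:0  d7:3  d8:3 → peak 18
Best is Task 6@2, peak 18.

18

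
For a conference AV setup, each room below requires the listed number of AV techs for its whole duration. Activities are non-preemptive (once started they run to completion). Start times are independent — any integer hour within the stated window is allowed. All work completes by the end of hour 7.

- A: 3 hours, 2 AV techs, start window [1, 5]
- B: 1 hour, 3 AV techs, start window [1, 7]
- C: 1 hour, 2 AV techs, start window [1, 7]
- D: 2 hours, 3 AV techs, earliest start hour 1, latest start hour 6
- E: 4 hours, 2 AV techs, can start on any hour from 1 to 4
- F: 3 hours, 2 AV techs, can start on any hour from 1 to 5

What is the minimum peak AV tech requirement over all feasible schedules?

5

Early-start (A@1, B@1, C@1, D@1, E@1, F@1) gives peak 14: h1:14  h2:9  h3:6  h4:2  h5:0  h6:0  h7:0.
Shift C→2, D→3, E→4, F→5.
Schedule A@1, B@1, C@2, D@3, E@4, F@5: h1:5  h2:4  h3:5  h4:5  h5:4  h6:4  h7:4 — peak 5.
Total AV tech-hours = 31 over 7 hours ⇒ peak ≥ ⌈31/7⌉ = 5, so 5 is optimal.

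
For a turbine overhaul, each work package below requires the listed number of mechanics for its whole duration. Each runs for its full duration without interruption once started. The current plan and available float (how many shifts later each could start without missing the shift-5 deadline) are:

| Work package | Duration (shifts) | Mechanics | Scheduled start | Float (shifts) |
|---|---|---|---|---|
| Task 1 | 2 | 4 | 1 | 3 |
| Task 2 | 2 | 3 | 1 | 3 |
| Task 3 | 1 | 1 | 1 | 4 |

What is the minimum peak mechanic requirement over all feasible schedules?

4

Early-start (Task 1@1, Task 2@1, Task 3@1) gives peak 8: s1:8  s2:7  s3:0  s4:0  s5:0.
Shift Task 2→3, Task 3→3.
Schedule Task 1@1, Task 2@3, Task 3@3: s1:4  s2:4  s3:4  s4:3  s5:0 — peak 4.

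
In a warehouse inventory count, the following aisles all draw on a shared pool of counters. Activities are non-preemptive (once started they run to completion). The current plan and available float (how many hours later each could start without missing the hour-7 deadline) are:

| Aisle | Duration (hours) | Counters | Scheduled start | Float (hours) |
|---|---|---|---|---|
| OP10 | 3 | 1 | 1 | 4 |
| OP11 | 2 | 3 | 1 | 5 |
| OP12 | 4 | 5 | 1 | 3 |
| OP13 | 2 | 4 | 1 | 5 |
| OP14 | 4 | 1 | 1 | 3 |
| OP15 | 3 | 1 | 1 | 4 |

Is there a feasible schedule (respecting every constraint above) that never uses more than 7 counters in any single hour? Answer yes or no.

no

The minimum achievable peak is 8; 7 < 8, so no feasible schedule stays within the cap.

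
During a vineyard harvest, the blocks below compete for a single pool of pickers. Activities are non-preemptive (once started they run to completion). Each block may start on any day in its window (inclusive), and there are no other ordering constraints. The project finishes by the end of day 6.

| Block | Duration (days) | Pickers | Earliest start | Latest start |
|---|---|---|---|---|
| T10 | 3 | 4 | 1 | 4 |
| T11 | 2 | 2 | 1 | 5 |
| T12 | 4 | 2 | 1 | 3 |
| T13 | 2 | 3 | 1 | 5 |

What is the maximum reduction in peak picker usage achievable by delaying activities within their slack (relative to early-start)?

Early-start peak: d1:11  d2:11  d3:6  d4:2  d5:0  d6:0 ⇒ 11.
Leveled (T10@1, T11@1, T12@3, T13@4): d1:6  d2:6  d3:6  d4:5  d5:5  d6:2 ⇒ 6.
Reduction 11 − 6 = 5.

5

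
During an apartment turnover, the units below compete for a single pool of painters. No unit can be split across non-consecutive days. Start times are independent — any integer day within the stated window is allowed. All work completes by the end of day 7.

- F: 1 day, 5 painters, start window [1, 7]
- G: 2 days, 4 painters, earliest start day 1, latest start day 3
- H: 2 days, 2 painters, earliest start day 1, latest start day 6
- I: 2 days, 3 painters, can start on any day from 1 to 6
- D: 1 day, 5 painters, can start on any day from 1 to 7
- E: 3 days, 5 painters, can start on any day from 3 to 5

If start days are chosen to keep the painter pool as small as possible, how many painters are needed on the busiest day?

Early-start (F@1, G@1, H@1, I@1, D@1, E@3) gives peak 19: d1:19  d2:9  d3:5  d4:5  d5:5  d6:0  d7:0.
Shift G→2, H→4, I→2, D→4, E→5.
Schedule F@1, G@2, H@4, I@2, D@4, E@5: d1:5  d2:7  d3:7  d4:7  d5:7  d6:5  d7:5 — peak 7.
Total painter-days = 43 over 7 days ⇒ peak ≥ ⌈43/7⌉ = 7, so 7 is optimal.

7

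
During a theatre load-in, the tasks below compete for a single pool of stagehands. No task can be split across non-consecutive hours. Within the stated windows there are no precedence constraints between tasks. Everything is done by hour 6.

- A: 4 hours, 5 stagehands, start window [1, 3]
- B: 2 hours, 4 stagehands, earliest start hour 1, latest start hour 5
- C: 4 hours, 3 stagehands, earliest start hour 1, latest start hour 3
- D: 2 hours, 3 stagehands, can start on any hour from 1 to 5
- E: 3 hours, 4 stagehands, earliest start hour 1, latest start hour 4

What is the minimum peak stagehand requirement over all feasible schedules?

Early-start (A@1, B@1, C@1, D@1, E@1) gives peak 19: h1:19  h2:19  h3:12  h4:8  h5:0  h6:0.
Shift D→5, E→3.
Schedule A@1, B@1, C@1, D@5, E@3: h1:12  h2:12  h3:12  h4:12  h5:7  h6:3 — peak 12.

12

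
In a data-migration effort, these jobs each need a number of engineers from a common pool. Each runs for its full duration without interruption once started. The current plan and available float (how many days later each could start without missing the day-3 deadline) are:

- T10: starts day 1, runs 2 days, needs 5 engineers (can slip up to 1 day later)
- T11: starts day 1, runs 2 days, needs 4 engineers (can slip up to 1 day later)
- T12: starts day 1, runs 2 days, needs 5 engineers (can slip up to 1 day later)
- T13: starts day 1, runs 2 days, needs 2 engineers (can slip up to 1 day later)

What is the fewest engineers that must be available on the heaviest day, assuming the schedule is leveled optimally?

16

Schedule T10@1, T11@1, T12@1, T13@1: d1:16  d2:16  d3:0 — peak 16.
No arrangement of the 16 feasible schedules does better.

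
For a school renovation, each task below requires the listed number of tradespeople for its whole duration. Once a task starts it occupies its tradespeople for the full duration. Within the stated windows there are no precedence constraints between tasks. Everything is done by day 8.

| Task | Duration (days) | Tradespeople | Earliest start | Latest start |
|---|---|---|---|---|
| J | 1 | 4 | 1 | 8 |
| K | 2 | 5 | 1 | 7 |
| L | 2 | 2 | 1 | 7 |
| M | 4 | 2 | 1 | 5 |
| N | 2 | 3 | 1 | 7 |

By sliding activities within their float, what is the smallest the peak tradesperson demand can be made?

5

Early-start (J@1, K@1, L@1, M@1, N@1) gives peak 16: d1:16  d2:12  d3:2  d4:2  d5:0  d6:0  d7:0  d8:0.
Shift K→2, L→4, M→4, N→6.
Schedule J@1, K@2, L@4, M@4, N@6: d1:4  d2:5  d3:5  d4:4  d5:4  d6:5  d7:5  d8:0 — peak 5.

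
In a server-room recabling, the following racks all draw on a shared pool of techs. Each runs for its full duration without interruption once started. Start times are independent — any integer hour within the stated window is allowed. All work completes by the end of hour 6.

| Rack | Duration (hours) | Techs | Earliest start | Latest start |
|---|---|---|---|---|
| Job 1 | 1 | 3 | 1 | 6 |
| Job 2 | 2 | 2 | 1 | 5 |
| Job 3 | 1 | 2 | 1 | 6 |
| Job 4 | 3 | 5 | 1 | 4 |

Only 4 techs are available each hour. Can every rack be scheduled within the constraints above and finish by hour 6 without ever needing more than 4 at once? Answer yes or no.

no

The minimum achievable peak is 5; 4 < 5, so no feasible schedule stays within the cap.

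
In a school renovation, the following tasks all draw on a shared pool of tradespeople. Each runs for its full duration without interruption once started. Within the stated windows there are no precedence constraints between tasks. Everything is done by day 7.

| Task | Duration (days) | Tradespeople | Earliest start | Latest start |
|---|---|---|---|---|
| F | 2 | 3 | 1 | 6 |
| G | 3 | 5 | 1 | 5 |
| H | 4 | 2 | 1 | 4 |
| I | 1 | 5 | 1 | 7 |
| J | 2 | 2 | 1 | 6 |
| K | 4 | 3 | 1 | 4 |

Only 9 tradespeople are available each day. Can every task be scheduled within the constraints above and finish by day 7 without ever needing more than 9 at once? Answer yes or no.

yes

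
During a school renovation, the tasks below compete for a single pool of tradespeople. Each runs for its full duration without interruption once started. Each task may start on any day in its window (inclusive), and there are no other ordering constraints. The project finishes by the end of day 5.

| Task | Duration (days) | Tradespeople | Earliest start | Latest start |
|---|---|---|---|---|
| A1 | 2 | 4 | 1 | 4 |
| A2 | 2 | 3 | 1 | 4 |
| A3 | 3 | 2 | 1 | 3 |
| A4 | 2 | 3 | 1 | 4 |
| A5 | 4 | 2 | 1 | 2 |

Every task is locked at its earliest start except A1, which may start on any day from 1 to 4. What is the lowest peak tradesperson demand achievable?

A1@1: d1:14  d2:14  d3:4  d4:2  d5:0 → peak 14
A1@2: d1:10  d2:14  d3:8  d4:2  d5:0 → peak 14
A1@3: d1:10  d2:10  d3:8  d4:6  d5:0 → peak 10
A1@4: d1:10  d2:10  d3:4  d4:6  d5:4 → peak 10
Best is A1@3, peak 10.

10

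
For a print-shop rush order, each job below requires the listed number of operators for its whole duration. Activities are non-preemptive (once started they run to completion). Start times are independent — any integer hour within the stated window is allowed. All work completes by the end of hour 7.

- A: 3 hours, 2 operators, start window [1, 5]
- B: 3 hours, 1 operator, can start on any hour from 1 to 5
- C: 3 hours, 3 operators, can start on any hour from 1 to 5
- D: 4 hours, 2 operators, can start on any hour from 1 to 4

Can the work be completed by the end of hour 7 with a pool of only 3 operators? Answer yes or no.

Total operator-hours = 26; over 7 hours the average is 26/7 > 3, so some hour must exceed 3.

no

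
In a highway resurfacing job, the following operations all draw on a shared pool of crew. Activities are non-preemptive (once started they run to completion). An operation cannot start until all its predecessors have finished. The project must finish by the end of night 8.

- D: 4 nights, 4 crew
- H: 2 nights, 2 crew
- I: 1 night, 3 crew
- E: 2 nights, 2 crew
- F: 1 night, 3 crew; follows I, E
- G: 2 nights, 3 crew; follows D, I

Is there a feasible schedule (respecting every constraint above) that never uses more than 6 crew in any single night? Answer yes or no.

yes

Schedule D@1, H@7, I@5, E@5, F@8, G@6: n1:4  n2:4  n3:4  n4:4  n5:5  n6:5  n7:5  n8:5 — peak 5 ≤ 6.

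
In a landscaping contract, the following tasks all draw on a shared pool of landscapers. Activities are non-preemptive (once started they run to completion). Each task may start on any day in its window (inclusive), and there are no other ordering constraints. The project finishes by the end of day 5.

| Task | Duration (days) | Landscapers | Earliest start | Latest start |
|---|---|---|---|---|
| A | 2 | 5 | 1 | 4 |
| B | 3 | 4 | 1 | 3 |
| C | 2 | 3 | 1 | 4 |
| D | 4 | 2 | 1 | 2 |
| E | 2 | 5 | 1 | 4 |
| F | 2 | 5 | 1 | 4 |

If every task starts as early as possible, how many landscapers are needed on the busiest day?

Early-start schedule: A@1, B@1, C@1, D@1, E@1, F@1.
Load per day: day 1: 24, day 2: 24, day 3: 6, day 4: 2, day 5: 0.
Peak is 24.

24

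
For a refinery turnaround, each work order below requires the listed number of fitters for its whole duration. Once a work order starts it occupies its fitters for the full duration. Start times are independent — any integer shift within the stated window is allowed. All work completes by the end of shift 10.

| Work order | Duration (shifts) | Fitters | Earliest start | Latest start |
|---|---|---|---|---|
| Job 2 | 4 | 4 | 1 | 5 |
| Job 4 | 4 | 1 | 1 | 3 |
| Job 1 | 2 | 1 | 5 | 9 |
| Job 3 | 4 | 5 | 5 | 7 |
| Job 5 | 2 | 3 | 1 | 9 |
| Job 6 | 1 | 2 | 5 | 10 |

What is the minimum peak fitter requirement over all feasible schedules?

6

Early-start (Job 2@1, Job 4@1, Job 1@5, Job 3@5, Job 5@1, Job 6@5) gives peak 8: s1:8  s2:8  s3:5  s4:5  s5:8  s6:6  s7:5  s8:5  s9:0  s10:0.
Shift Job 5→9, Job 6→9.
Schedule Job 2@1, Job 4@1, Job 1@5, Job 3@5, Job 5@9, Job 6@9: s1:5  s2:5  s3:5  s4:5  s5:6  s6:6  s7:5  s8:5  s9:5  s10:3 — peak 6.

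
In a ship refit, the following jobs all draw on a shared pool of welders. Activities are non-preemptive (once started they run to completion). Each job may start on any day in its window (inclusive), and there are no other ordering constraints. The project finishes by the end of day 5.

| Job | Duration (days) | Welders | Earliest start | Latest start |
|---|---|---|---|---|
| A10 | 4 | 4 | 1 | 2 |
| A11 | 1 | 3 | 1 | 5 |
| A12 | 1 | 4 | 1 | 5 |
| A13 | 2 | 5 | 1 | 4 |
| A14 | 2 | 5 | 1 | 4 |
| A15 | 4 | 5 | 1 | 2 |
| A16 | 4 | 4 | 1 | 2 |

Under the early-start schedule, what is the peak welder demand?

Early-start schedule: A10@1, A11@1, A12@1, A13@1, A14@1, A15@1, A16@1.
Load per day: day 1: 30, day 2: 23, day 3: 13, day 4: 13, day 5: 0.
Peak is 30.

30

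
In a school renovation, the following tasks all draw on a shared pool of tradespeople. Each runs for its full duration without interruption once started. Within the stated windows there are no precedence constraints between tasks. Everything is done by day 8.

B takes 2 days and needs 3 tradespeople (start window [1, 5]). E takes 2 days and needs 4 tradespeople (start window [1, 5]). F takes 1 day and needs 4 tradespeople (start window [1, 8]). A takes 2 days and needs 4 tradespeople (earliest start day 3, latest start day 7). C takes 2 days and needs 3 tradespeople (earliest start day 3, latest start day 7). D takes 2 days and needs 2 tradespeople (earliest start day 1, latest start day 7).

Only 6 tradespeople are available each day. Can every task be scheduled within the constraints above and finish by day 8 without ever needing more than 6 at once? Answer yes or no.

yes

Schedule B@2, E@5, F@1, A@7, C@3, D@1: d1:6  d2:5  d3:6  d4:3  d5:4  d6:4  d7:4  d8:4 — peak 6 ≤ 6.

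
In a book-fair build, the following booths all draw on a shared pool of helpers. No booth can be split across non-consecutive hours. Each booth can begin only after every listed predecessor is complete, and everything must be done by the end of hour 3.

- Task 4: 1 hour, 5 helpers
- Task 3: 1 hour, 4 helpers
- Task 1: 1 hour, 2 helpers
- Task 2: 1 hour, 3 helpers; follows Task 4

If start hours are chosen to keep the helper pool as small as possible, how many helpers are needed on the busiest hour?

Early-start (Task 4@1, Task 3@1, Task 1@1, Task 2@2) gives peak 11: h1:11  h2:3  h3:0.
Shift Task 3→2, Task 1→3, Task 2→3.
Schedule Task 4@1, Task 3@2, Task 1@3, Task 2@3: h1:5  h2:4  h3:5 — peak 5.
Total helper-hours = 14 over 3 hours ⇒ peak ≥ ⌈14/3⌉ = 5, so 5 is optimal.

5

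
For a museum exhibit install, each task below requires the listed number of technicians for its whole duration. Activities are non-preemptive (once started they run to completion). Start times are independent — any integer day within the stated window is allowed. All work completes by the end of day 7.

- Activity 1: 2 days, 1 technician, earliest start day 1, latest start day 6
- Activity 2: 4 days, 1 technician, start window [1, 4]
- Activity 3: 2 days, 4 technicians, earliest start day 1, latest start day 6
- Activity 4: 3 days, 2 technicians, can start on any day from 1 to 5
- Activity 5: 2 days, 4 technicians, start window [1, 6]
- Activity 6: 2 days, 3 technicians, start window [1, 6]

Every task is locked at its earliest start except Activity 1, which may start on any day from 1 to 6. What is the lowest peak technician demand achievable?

Activity 1@1: d1:15  d2:15  d3:3  d4:1  d5:0  d6:0  d7:0 → peak 15
Activity 1@2: d1:14  d2:15  d3:4  d4:1  d5:0  d6:0  d7:0 → peak 15
Activity 1@3: d1:14  d2:14  d3:4  d4:2  d5:0  d6:0  d7:0 → peak 14
Activity 1@4: d1:14  d2:14  d3:3  d4:2  d5:1  d6:0  d7:0 → peak 14
Activity 1@5: d1:14  d2:14  d3:3  d4:1  d5:1  d6:1  d7:0 → peak 14
Activity 1@6: d1:14  d2:14  d3:3  d4:1  d5:0  d6:1  d7:1 → peak 14
Best is Activity 1@3, peak 14.

14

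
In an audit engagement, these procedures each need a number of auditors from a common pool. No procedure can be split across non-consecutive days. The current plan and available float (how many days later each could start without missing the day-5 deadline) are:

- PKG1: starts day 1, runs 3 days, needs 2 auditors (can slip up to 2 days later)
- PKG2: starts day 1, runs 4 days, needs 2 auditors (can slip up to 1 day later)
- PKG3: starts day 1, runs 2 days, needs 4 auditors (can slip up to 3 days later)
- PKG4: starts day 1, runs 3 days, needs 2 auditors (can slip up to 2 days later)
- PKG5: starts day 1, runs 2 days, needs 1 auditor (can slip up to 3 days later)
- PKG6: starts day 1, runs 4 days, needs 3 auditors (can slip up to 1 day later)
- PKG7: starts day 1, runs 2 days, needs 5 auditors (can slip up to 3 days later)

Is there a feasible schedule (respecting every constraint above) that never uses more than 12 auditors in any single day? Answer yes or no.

Schedule PKG1@1, PKG2@1, PKG3@1, PKG4@3, PKG5@1, PKG6@1, PKG7@4: d1:12  d2:12  d3:9  d4:12  d5:7 — peak 12 ≤ 12.

yes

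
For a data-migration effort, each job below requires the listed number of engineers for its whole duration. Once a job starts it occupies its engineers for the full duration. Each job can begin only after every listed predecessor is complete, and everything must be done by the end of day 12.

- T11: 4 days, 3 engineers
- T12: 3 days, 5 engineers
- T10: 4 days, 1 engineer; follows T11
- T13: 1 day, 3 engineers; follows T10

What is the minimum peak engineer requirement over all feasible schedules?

5

Early-start (T11@1, T12@1, T10@5, T13@9) gives peak 8: d1:8  d2:8  d3:8  d4:3  d5:1  d6:1  d7:1  d8:1  d9:3  d10:0  d11:0  d12:0.
Shift T12→5, T10→8, T13→12.
Schedule T11@1, T12@5, T10@8, T13@12: d1:3  d2:3  d3:3  d4:3  d5:5  d6:5  d7:5  d8:1  d9:1  d10:1  d11:1  d12:3 — peak 5.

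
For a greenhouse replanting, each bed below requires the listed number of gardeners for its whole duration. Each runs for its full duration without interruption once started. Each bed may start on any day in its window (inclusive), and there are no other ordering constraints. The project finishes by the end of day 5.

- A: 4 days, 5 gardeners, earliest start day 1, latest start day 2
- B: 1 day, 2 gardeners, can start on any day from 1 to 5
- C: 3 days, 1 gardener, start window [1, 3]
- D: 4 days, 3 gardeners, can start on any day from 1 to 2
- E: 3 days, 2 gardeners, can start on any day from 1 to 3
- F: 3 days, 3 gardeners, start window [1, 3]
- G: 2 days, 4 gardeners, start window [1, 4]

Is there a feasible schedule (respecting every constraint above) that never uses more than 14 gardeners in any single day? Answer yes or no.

Schedule A@1, B@1, C@1, D@1, E@2, F@1, G@4: d1:14  d2:14  d3:14  d4:14  d5:4 — peak 14 ≤ 14.

yes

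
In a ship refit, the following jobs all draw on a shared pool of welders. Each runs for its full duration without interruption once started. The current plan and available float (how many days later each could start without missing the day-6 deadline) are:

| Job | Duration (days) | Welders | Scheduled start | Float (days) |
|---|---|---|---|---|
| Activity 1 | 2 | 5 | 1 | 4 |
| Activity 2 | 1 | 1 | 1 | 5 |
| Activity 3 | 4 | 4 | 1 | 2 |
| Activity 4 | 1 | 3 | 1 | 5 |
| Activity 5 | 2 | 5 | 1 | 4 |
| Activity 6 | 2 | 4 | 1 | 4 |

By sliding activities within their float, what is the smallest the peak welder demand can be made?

9

Early-start (Activity 1@1, Activity 2@1, Activity 3@1, Activity 4@1, Activity 5@1, Activity 6@1) gives peak 22: d1:22  d2:18  d3:4  d4:4  d5:0  d6:0.
Shift Activity 3→2, Activity 5→3, Activity 6→5.
Schedule Activity 1@1, Activity 2@1, Activity 3@2, Activity 4@1, Activity 5@3, Activity 6@5: d1:9  d2:9  d3:9  d4:9  d5:8  d6:4 — peak 9.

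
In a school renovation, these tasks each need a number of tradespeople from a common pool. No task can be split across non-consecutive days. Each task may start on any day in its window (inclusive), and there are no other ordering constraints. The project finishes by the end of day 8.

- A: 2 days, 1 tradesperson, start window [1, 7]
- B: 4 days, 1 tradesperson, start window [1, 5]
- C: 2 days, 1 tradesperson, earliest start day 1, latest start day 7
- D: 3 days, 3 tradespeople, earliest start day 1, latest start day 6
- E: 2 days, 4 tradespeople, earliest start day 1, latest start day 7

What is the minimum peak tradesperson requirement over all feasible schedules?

Early-start (A@1, B@1, C@1, D@1, E@1) gives peak 10: d1:10  d2:10  d3:4  d4:1  d5:0  d6:0  d7:0  d8:0.
Shift D→3, E→6.
Schedule A@1, B@1, C@1, D@3, E@6: d1:3  d2:3  d3:4  d4:4  d5:3  d6:4  d7:4  d8:0 — peak 4.
Total tradesperson-days = 25 over 8 days ⇒ peak ≥ ⌈25/8⌉ = 4, so 4 is optimal.

4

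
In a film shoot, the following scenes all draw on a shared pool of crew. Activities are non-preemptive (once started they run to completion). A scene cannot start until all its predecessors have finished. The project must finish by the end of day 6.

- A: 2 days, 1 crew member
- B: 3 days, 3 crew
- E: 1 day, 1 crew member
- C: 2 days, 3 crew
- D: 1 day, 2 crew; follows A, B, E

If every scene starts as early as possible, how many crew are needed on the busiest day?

Early-start schedule: A@1, B@1, E@1, C@1, D@4.
Load per day: day 1: 8, day 2: 7, day 3: 3, day 4: 2, day 5: 0, day 6: 0.
Peak is 8.

8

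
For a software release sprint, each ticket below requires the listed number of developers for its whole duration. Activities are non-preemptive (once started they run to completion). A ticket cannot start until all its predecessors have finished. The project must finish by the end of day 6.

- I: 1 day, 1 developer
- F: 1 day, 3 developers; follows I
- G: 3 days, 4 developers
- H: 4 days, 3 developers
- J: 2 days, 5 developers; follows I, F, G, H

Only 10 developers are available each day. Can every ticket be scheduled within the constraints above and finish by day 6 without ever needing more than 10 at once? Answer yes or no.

Schedule I@1, F@4, G@1, H@1, J@5: d1:8  d2:7  d3:7  d4:6  d5:5  d6:5 — peak 8 ≤ 10.

yes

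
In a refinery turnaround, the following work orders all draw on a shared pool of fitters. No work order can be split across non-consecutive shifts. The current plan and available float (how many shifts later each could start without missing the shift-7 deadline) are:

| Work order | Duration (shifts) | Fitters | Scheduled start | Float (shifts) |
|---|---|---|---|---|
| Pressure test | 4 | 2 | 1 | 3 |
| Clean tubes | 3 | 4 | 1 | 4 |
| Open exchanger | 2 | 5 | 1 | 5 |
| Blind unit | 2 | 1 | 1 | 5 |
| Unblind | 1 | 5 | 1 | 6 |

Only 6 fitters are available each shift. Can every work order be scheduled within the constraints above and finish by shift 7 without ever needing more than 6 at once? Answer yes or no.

yes

Schedule Pressure test@1, Clean tubes@1, Open exchanger@5, Blind unit@4, Unblind@7: s1:6  s2:6  s3:6  s4:3  s5:6  s6:5  s7:5 — peak 6 ≤ 6.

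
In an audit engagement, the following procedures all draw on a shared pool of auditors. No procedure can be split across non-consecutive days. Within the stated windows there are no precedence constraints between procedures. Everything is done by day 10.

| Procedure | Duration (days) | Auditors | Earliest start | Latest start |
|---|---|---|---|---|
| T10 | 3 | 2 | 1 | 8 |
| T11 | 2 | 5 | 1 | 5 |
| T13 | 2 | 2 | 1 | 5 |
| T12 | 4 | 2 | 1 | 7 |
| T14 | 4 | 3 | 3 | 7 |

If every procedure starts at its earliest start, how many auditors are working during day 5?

3

At early start, day 5 has: T14.
Demand: 3 = 3.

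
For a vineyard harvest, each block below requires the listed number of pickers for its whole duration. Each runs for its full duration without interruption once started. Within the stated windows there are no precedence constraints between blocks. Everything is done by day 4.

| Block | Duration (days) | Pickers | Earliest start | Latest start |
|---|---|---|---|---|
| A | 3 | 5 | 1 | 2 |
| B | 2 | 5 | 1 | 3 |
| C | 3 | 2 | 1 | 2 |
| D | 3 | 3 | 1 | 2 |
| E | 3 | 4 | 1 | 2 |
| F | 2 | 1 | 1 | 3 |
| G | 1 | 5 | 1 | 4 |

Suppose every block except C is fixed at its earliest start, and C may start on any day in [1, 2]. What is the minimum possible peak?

C@1: d1:25  d2:20  d3:14  d4:0 → peak 25
C@2: d1:23  d2:20  d3:14  d4:2 → peak 23
Best is C@2, peak 23.

23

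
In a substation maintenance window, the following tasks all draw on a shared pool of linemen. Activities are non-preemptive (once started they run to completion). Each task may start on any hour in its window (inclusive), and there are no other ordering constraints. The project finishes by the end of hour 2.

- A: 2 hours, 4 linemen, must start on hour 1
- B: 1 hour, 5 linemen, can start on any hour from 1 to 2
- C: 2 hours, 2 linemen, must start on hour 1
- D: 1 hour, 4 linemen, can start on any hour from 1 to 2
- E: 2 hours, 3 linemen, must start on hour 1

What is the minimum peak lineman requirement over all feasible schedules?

Early-start (A@1, B@1, C@1, D@1, E@1) gives peak 18: h1:18  h2:9.
Shift D→2.
Schedule A@1, B@1, C@1, D@2, E@1: h1:14  h2:13 — peak 14.
Total lineman-hours = 27 over 2 hours ⇒ peak ≥ ⌈27/2⌉ = 14, so 14 is optimal.

14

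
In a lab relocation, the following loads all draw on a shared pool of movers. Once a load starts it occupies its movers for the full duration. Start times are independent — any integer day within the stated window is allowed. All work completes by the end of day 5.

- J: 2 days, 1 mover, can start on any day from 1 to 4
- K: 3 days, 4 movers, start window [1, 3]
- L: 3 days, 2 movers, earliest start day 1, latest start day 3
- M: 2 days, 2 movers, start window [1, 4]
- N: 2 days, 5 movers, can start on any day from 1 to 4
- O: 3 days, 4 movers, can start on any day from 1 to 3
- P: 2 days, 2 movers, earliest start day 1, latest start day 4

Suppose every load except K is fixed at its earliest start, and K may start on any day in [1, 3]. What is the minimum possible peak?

K@1: d1:20  d2:20  d3:10  d4:0  d5:0 → peak 20
K@2: d1:16  d2:20  d3:10  d4:4  d5:0 → peak 20
K@3: d1:16  d2:16  d3:10  d4:4  d5:4 → peak 16
Best is K@3, peak 16.

16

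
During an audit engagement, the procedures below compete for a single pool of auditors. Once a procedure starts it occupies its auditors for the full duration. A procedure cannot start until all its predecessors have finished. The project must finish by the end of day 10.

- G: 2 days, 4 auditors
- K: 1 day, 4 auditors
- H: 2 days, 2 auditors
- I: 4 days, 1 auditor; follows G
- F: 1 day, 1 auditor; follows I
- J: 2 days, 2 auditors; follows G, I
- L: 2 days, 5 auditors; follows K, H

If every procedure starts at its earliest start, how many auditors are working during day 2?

At early start, day 2 has: G, H.
Demand: 4 + 2 = 6.

6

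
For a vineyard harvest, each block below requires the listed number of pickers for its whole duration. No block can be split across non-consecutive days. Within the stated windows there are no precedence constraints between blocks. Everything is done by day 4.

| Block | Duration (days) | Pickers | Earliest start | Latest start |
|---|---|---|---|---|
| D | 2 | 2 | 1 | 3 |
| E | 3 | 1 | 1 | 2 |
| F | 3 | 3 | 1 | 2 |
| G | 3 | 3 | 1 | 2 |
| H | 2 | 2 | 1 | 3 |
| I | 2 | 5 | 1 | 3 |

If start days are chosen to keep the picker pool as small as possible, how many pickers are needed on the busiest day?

Early-start (D@1, E@1, F@1, G@1, H@1, I@1) gives peak 16: d1:16  d2:16  d3:7  d4:0.
Shift I→3.
Schedule D@1, E@1, F@1, G@1, H@1, I@3: d1:11  d2:11  d3:12  d4:5 — peak 12.

12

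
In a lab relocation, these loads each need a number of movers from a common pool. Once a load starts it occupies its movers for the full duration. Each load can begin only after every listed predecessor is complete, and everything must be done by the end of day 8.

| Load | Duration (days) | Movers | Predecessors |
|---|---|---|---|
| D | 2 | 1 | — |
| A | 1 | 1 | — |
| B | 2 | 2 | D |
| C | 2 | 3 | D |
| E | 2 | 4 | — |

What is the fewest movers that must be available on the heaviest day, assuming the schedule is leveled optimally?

Early-start (D@1, A@1, B@3, C@3, E@1) gives peak 6: d1:6  d2:5  d3:5  d4:5  d5:0  d6:0  d7:0  d8:0.
Shift C→5, E→7.
Schedule D@1, A@1, B@3, C@5, E@7: d1:2  d2:1  d3:2  d4:2  d5:3  d6:3  d7:4  d8:4 — peak 4.

4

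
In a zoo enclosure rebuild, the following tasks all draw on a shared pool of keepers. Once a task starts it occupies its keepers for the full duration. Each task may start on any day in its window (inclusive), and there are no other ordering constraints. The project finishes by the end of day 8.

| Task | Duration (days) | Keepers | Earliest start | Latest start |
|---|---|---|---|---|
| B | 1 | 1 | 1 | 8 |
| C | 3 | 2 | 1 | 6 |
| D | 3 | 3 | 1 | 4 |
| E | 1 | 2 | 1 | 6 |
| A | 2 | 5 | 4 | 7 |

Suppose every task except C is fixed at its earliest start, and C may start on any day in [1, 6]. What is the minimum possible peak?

C@1: d1:8  d2:5  d3:5  d4:5  d5:5  d6:0  d7:0  d8:0 → peak 8
C@2: d1:6  d2:5  d3:5  d4:7  d5:5  d6:0  d7:0  d8:0 → peak 7
C@3: d1:6  d2:3  d3:5  d4:7  d5:7  d6:0  d7:0  d8:0 → peak 7
C@4: d1:6  d2:3  d3:3  d4:7  d5:7  d6:2  d7:0  d8:0 → peak 7
C@5: d1:6  d2:3  d3:3  d4:5  d5:7  d6:2  d7:2  d8:0 → peak 7
C@6: d1:6  d2:3  d3:3  d4:5  d5:5  d6:2  d7:2  d8:2 → peak 6
Best is C@6, peak 6.

6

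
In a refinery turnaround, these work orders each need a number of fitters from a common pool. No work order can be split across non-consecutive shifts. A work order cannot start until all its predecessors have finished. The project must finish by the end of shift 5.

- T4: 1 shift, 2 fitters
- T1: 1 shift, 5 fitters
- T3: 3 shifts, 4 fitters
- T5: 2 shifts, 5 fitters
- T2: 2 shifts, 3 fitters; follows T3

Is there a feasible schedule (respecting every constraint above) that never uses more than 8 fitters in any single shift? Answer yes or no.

The minimum achievable peak is 9; 8 < 9, so no feasible schedule stays within the cap.

no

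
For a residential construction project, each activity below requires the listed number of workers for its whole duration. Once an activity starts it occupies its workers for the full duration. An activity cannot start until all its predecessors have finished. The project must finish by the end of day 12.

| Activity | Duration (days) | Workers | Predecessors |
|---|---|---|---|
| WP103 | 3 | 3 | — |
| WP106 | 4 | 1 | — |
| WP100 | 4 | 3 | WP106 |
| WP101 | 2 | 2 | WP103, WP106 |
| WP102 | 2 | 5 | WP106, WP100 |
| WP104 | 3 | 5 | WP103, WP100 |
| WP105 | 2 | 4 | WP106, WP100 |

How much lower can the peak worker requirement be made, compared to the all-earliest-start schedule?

Early-start peak: d1:4  d2:4  d3:4  d4:1  d5:5  d6:5  d7:3  d8:3  d9:14  d10:14  d11:5  d12:0 ⇒ 14.
Leveled (WP103@1, WP106@1, WP100@5, WP101@5, WP102@9, WP104@9, WP105@11): d1:4  d2:4  d3:4  d4:1  d5:5  d6:5  d7:3  d8:3  d9:10  d10:10  d11:9  d12:4 ⇒ 10.
Reduction 14 − 10 = 4.

4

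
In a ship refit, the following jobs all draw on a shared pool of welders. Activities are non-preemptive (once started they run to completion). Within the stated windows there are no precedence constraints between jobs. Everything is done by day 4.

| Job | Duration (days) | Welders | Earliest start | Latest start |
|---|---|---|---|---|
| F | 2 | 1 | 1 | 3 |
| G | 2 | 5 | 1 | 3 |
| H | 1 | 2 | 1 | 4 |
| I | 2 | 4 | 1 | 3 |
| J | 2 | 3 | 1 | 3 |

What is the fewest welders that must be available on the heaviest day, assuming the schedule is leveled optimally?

8

Early-start (F@1, G@1, H@1, I@1, J@1) gives peak 15: d1:15  d2:13  d3:0  d4:0.
Shift I→3, J→3.
Schedule F@1, G@1, H@1, I@3, J@3: d1:8  d2:6  d3:7  d4:7 — peak 8.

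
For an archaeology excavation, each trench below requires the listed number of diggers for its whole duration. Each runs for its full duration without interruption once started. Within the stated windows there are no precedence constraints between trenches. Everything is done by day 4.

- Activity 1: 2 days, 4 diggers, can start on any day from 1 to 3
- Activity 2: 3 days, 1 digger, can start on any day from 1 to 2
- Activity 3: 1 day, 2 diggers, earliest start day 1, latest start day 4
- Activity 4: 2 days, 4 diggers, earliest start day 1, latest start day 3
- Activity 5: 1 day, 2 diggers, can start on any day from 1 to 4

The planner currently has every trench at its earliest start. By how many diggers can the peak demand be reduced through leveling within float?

Early-start peak: d1:13  d2:9  d3:1  d4:0 ⇒ 13.
Leveled (Activity 1@1, Activity 2@1, Activity 3@1, Activity 4@3, Activity 5@2): d1:7  d2:7  d3:5  d4:4 ⇒ 7.
Reduction 13 − 7 = 6.

6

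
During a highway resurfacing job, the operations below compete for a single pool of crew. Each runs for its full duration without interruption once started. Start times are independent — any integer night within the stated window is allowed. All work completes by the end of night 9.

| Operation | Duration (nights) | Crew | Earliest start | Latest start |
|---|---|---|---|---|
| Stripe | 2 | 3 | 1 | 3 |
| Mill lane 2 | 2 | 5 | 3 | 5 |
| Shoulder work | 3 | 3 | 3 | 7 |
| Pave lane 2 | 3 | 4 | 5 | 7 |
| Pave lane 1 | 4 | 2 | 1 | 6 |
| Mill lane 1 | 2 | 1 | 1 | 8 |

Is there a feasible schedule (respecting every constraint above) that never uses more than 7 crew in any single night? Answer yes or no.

yes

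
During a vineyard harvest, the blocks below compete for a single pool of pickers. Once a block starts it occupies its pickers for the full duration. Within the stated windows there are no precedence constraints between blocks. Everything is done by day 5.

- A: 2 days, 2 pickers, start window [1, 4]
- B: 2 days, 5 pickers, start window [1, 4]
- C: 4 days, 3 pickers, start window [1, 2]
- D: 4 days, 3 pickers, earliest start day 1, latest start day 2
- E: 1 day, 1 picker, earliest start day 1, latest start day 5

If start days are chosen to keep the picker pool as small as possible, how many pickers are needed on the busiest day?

Early-start (A@1, B@1, C@1, D@1, E@1) gives peak 14: d1:14  d2:13  d3:6  d4:6  d5:0.
Shift B→3.
Schedule A@1, B@3, C@1, D@1, E@1: d1:9  d2:8  d3:11  d4:11  d5:0 — peak 11.

11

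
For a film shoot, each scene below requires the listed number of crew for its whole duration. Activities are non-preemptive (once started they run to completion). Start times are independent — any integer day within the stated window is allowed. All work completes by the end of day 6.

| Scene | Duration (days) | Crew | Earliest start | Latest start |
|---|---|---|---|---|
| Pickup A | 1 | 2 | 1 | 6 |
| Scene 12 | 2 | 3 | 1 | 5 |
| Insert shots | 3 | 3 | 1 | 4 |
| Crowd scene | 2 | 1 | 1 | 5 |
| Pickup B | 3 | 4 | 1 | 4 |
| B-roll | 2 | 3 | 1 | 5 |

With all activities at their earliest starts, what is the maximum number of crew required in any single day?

Early-start schedule: Pickup A@1, Scene 12@1, Insert shots@1, Crowd scene@1, Pickup B@1, B-roll@1.
Load per day: day 1: 16, day 2: 14, day 3: 7, day 4: 0, day 5: 0, day 6: 0.
Peak is 16.

16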